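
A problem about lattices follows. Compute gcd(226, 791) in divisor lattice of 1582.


In a divisor lattice, meet = gcd (greatest common divisor).
By Euclidean algorithm or factoring: gcd(226,791) = 113


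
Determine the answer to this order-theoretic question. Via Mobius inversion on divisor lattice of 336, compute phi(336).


phi(n) = n * prod_{p|n} (1 - 1/p).
Prime divisors of 336: [2, 3, 7]
phi(336) = 336 * (1 - 1/2) * (1 - 1/3) * (1 - 1/7)
phi(336) = 96


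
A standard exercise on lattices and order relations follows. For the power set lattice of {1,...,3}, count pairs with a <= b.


The order relation is {(a,b) : a <= b}, reflexive so it includes (a,a).
Examples: ({},{}), ({},{1,2}), ({},{1,2,3}), ({},{1,3}), ({},{1}), ...
Total ordered pairs: 27


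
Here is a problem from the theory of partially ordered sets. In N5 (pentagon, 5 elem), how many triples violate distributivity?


Distributive law: a ^ (b v c) = (a ^ b) v (a ^ c).
Check all 5^3 = 125 ordered triples (a,b,c).
  e.g. a=b, b=a, c=c: lhs=b != rhs=a
  e.g. a=b, b=c, c=a: lhs=b != rhs=a
Total violating triples: 2


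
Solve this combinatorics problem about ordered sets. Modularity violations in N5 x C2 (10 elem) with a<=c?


Modular law: if a <= c then a v (b ^ c) = (a v b) ^ c.
Check all triples (a,b,c) with a <= c among 10 elements.
  e.g. a=(a,0), b=(c,0), c=(b,0): lhs=(a,0) != rhs=(b,0)
  e.g. a=(a,0), b=(c,1), c=(b,0): lhs=(a,0) != rhs=(b,0)
Total violating triples: 6


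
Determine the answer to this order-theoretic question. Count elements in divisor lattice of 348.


Divisors of 348: [1, 2, 3, 4, 6, 12, 29, 58, 87, 116, 174, 348]
Count: 12


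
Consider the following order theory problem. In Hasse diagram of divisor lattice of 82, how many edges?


A cover relation a -< b holds when a < b with no c strictly between.
Cover relations:
  1 -< 2
  1 -< 41
  2 -< 82
  41 -< 82
Total: 4


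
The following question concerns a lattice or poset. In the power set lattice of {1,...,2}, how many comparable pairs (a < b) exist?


A comparable pair {a,b} has a < b or b < a in the order.
Count unordered pairs where one element is strictly below the other.
Examples: {{},{1}}, {{},{2}}, {{},{1,2}}, {{1},{1,2}}, ...
Total comparable pairs: 5


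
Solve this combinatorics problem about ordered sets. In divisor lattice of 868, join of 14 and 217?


In a divisor lattice, join = lcm (least common multiple).
gcd(14,217) = 7
lcm(14,217) = 14*217/gcd = 3038/7 = 434


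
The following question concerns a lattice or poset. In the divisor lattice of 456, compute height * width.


Height = length of longest chain minus 1; width = size of largest antichain.
A maximum chain: 1 | 19 | 57 | 114 | 228 | 456  (height 5).
A maximum antichain: {4, 6, 38, 57}  (width 4).
Product = 5 * 4 = 20


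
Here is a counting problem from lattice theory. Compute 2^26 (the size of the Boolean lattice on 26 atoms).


Power set = 2^n.
2^26 = 67108864


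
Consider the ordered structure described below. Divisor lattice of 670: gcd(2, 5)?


Meet=gcd.
gcd(2,5)=1


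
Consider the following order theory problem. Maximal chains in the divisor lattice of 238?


A maximal chain goes from the minimum element to a maximal element via cover relations.
Counting all min-to-max paths in the cover graph.
Total maximal chains: 6


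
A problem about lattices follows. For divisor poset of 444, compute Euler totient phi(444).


phi(n) = n * prod_{p|n} (1 - 1/p).
Prime divisors of 444: [2, 3, 37]
phi(444) = 444 * (1 - 1/2) * (1 - 1/3) * (1 - 1/37)
phi(444) = 144


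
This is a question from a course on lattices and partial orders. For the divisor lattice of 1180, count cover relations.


A cover relation a -< b holds when a < b with no c strictly between.
Cover relations:
  1 -< 2
  1 -< 5
  1 -< 59
  2 -< 4
  2 -< 10
  2 -< 118
  4 -< 20
  4 -< 236
  ...12 more
Total: 20


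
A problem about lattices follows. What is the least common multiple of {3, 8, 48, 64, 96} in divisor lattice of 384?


In a divisor lattice, join = lcm (least common multiple).
Compute lcm iteratively: start with first element, then lcm(current, next).
Elements: [3, 8, 48, 64, 96]
lcm(3,8) = 24
lcm(24,48) = 48
lcm(48,64) = 192
lcm(192,96) = 192
Final lcm = 192


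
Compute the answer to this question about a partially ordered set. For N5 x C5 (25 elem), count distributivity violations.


Distributive law: a ^ (b v c) = (a ^ b) v (a ^ c).
Check all 25^3 = 15625 ordered triples (a,b,c).
  e.g. a=(b,0), b=(a,0), c=(c,0): lhs=(b,0) != rhs=(a,0)
  e.g. a=(b,0), b=(a,0), c=(c,1): lhs=(b,0) != rhs=(a,0)
Total violating triples: 250


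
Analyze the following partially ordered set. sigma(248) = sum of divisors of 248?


sigma(n) = sum of divisors.
Divisors of 248: [1, 2, 4, 8, 31, 62, 124, 248]
Sum = 480


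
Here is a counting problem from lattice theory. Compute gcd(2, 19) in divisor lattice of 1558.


In a divisor lattice, meet = gcd (greatest common divisor).
By Euclidean algorithm or factoring: gcd(2,19) = 1


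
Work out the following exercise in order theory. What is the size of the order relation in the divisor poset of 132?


The order relation is {(a,b) : a <= b}, reflexive so it includes (a,a).
Examples: (1,1), (1,11), (1,12), (1,132), (1,2), ...
Total ordered pairs: 54


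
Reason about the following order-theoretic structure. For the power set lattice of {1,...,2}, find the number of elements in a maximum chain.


A chain is a totally ordered subset; we count the number of elements in a maximum chain.
Compute, for each element x, the size of the longest chain ending at x:
  {}: 1
  {1}: 2
  {2}: 2
  {1,2}: 3
A maximum chain: {} < {1} < {1,2}
Number of elements in the longest chain: 3


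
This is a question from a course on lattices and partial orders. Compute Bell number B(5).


B(n) = number of set partitions of an n-element set.
B(n) satisfies the recurrence: B(n+1) = sum_k C(n,k)*B(k).
B(5) = 52


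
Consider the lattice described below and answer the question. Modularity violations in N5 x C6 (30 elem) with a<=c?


Modular law: if a <= c then a v (b ^ c) = (a v b) ^ c.
Check all triples (a,b,c) with a <= c among 30 elements.
  e.g. a=(a,0), b=(c,0), c=(b,0): lhs=(a,0) != rhs=(b,0)
  e.g. a=(a,0), b=(c,1), c=(b,0): lhs=(a,0) != rhs=(b,0)
Total violating triples: 126


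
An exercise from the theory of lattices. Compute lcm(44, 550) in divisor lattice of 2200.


In a divisor lattice, join = lcm (least common multiple).
gcd(44,550) = 22
lcm(44,550) = 44*550/gcd = 24200/22 = 1100


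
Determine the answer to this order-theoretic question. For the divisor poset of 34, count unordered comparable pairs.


A comparable pair {a,b} has a < b or b < a in the order.
Count unordered pairs where one element is strictly below the other.
Examples: {1,2}, {1,17}, {1,34}, {2,34}, ...
Total comparable pairs: 5


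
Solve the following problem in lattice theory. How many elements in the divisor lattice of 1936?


Divisors of 1936: [1, 2, 4, 8, 11, 16, 22, 44, 88, 121, 176, 242, 484, 968, 1936]
Count: 15


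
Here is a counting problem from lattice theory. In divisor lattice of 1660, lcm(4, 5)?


Join=lcm.
gcd(4,5)=1
lcm=20


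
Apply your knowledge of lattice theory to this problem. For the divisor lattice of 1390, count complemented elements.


An element a is complemented if some b has a meet b = bottom, a join b = top.
a is complemented iff gcd(a, n/a)=1, i.e. a is a unitary divisor of 1390.
Complemented elements: 1, 2, 5, 10, 139, 278, ... (2 more)
Count: 8


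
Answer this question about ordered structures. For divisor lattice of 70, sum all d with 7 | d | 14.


Interval [7,14] in divisors of 70: [7, 14]
Sum = 21


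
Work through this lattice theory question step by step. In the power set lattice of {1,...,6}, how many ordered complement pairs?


Complement pair (a,b): a meet b = bottom, a join b = top.
Here: A intersect B = {} and A union B = {1,...,6}.
Pairs found: ({},{1,2,3,4,5,6}), ({1},{2,3,4,5,6}), ({2},{1,3,4,5,6}), ({3},{1,2,4,5,6}), ... (60 more)
Total ordered pairs: 64


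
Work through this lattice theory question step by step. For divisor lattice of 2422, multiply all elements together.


Divisors of 2422: [1, 2, 7, 14, 173, 346, 1211, 2422]
Product = n^(d(n)/2) = 2422^(8/2)
Product = 34410941495056


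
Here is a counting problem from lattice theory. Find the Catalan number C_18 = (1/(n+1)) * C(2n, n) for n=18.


C(n) = C(2n, n) / (n+1).
C(36, 18) = 9075135300
C(18) = 9075135300 / 19 = 477638700


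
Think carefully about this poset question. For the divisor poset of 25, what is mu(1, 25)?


In a divisor lattice, mu(a,b) = mu(b/a) where mu is the classical Mobius function.
b/a = 25/1 = 25
Prime factorization of 25: primes [5]
25 is not squarefree, so mu(25) = 0


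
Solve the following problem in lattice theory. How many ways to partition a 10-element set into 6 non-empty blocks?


S(n,k) = k*S(n-1,k) + S(n-1,k-1).
S(9,6) = 2646, S(9,5) = 6951
S(10,6) = 6*2646 + 6951 = 15876 + 6951
S(10,6) = 22827


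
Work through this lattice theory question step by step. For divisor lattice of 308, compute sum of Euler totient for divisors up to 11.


Divisors of 308 up to 11: [1, 2, 4, 7, 11]
phi values: [1, 1, 2, 6, 10]
Sum = 20


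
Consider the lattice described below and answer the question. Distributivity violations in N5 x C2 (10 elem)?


Distributive law: a ^ (b v c) = (a ^ b) v (a ^ c).
Check all 10^3 = 1000 ordered triples (a,b,c).
  e.g. a=(b,0), b=(a,0), c=(c,0): lhs=(b,0) != rhs=(a,0)
  e.g. a=(b,0), b=(a,0), c=(c,1): lhs=(b,0) != rhs=(a,0)
Total violating triples: 16


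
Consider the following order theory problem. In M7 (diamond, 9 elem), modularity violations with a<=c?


Modular law: if a <= c then a v (b ^ c) = (a v b) ^ c.
Check all triples (a,b,c) with a <= c among 9 elements.
This lattice is modular (diamonds M_m and their chain-products are modular).
Total violating triples: 0


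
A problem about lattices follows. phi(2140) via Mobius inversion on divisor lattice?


phi(n) = n * prod_{p|n} (1 - 1/p).
Prime divisors of 2140: [2, 5, 107]
phi(2140) = 2140 * (1 - 1/2) * (1 - 1/5) * (1 - 1/107)
phi(2140) = 848


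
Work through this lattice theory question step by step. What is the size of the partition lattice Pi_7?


B(n) = number of set partitions of an n-element set.
B(n) satisfies the recurrence: B(n+1) = sum_k C(n,k)*B(k).
B(7) = 877


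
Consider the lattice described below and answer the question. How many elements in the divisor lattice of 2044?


Divisors of 2044: [1, 2, 4, 7, 14, 28, 73, 146, 292, 511, 1022, 2044]
Count: 12


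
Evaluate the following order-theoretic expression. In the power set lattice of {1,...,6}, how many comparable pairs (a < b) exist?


A comparable pair {a,b} has a < b or b < a in the order.
Count unordered pairs where one element is strictly below the other.
Examples: {{},{1}}, {{},{2}}, {{},{3}}, {{},{4}}, ...
Total comparable pairs: 665


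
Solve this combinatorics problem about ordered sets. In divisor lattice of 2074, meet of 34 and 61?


In a divisor lattice, meet = gcd (greatest common divisor).
By Euclidean algorithm or factoring: gcd(34,61) = 1


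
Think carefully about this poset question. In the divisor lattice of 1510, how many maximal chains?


A maximal chain goes from the minimum element to a maximal element via cover relations.
Counting all min-to-max paths in the cover graph.
Total maximal chains: 6


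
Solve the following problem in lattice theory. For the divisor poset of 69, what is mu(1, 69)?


In a divisor lattice, mu(a,b) = mu(b/a) where mu is the classical Mobius function.
b/a = 69/1 = 69
Prime factorization of 69: primes [3, 23]
69 is squarefree with 2 prime factor(s), so mu(69) = (-1)^2 = 1


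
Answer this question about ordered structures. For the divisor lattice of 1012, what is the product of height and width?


Height = length of longest chain minus 1; width = size of largest antichain.
A maximum chain: 1 | 23 | 253 | 506 | 1012  (height 4).
A maximum antichain: {4, 22, 46, 253}  (width 4).
Product = 4 * 4 = 16


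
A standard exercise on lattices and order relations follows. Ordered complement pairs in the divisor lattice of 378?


Complement pair (a,b): a meet b = bottom, a join b = top.
Here: gcd(a,b)=1 and lcm(a,b)=378, i.e. a*b=378 with a,b coprime.
Pairs found: (1,378), (2,189), (7,54), (14,27), ... (4 more)
Total ordered pairs: 8


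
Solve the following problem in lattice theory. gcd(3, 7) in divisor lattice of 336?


Meet=gcd.
gcd(3,7)=1


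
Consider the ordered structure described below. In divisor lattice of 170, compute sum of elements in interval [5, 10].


Interval [5,10] in divisors of 170: [5, 10]
Sum = 15


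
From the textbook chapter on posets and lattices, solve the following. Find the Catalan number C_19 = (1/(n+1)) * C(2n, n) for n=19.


C(n) = C(2n, n) / (n+1).
C(38, 19) = 35345263800
C(19) = 35345263800 / 20 = 1767263190


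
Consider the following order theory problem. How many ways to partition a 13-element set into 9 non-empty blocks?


S(n,k) = k*S(n-1,k) + S(n-1,k-1).
S(12,9) = 22275, S(12,8) = 159027
S(13,9) = 9*22275 + 159027 = 200475 + 159027
S(13,9) = 359502


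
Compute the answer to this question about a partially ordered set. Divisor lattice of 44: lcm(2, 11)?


Join=lcm.
gcd(2,11)=1
lcm=22


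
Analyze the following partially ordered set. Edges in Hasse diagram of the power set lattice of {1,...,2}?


A cover relation a -< b holds when a < b with no c strictly between.
Cover relations:
  {} -< {1}
  {} -< {2}
  {1} -< {1,2}
  {2} -< {1,2}
Total: 4


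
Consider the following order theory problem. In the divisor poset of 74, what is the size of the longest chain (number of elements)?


A chain is a totally ordered subset; we count the number of elements in a maximum chain.
Compute, for each element x, the size of the longest chain ending at x:
  1: 1
  2: 2
  37: 2
  74: 3
A maximum chain: 1 < 2 < 74
Number of elements in the longest chain: 3


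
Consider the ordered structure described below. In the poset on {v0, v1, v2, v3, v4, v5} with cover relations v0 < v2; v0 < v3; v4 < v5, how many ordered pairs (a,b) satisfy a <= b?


The order relation is {(a,b) : a <= b}, reflexive so it includes (a,a).
Examples: (v0,v0), (v0,v2), (v0,v3), (v1,v1), (v2,v2), ...
Total ordered pairs: 9


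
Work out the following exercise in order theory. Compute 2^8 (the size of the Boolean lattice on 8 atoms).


Power set = 2^n.
2^8 = 256


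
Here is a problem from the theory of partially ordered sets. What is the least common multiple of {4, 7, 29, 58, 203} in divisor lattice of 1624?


In a divisor lattice, join = lcm (least common multiple).
Compute lcm iteratively: start with first element, then lcm(current, next).
Elements: [4, 7, 29, 58, 203]
lcm(4,7) = 28
lcm(28,29) = 812
lcm(812,58) = 812
lcm(812,203) = 812
Final lcm = 812


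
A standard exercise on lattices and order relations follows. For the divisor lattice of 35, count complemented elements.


An element a is complemented if some b has a meet b = bottom, a join b = top.
a is complemented iff gcd(a, n/a)=1, i.e. a is a unitary divisor of 35.
Complemented elements: 1, 5, 7, 35
Count: 4


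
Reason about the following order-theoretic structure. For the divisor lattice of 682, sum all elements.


sigma(n) = sum of divisors.
Divisors of 682: [1, 2, 11, 22, 31, 62, 341, 682]
Sum = 1152


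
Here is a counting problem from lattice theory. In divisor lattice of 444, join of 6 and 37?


In a divisor lattice, join = lcm (least common multiple).
gcd(6,37) = 1
lcm(6,37) = 6*37/gcd = 222/1 = 222


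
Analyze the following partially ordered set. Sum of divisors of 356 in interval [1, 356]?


Interval [1,356] in divisors of 356: [1, 2, 4, 89, 178, 356]
Sum = 630


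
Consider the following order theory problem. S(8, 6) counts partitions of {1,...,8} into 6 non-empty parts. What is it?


S(n,k) = k*S(n-1,k) + S(n-1,k-1).
S(7,6) = 21, S(7,5) = 140
S(8,6) = 6*21 + 140 = 126 + 140
S(8,6) = 266


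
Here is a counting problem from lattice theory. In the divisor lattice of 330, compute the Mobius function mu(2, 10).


In a divisor lattice, mu(a,b) = mu(b/a) where mu is the classical Mobius function.
b/a = 10/2 = 5
Prime factorization of 5: primes [5]
5 is squarefree with 1 prime factor(s), so mu(5) = (-1)^1 = -1


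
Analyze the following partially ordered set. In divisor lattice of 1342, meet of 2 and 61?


In a divisor lattice, meet = gcd (greatest common divisor).
By Euclidean algorithm or factoring: gcd(2,61) = 1


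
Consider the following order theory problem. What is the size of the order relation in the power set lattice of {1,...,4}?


The order relation is {(a,b) : a <= b}, reflexive so it includes (a,a).
Examples: ({},{}), ({},{1,2}), ({},{1,2,3}), ({},{1,2,3,4}), ({},{1,2,4}), ...
Total ordered pairs: 81


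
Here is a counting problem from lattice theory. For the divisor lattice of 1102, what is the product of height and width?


Height = length of longest chain minus 1; width = size of largest antichain.
A maximum chain: 1 | 29 | 551 | 1102  (height 3).
A maximum antichain: {2, 19, 29}  (width 3).
Product = 3 * 3 = 9


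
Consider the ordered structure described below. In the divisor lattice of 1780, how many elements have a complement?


An element a is complemented if some b has a meet b = bottom, a join b = top.
a is complemented iff gcd(a, n/a)=1, i.e. a is a unitary divisor of 1780.
Complemented elements: 1, 4, 5, 20, 89, 356, ... (2 more)
Count: 8


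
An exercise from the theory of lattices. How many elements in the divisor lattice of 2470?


Divisors of 2470: [1, 2, 5, 10, 13, 19, 26, 38, 65, 95, 130, 190, 247, 494, 1235, 2470]
Count: 16


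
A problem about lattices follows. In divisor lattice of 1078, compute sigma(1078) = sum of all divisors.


sigma(n) = sum of divisors.
Divisors of 1078: [1, 2, 7, 11, 14, 22, 49, 77, 98, 154, 539, 1078]
Sum = 2052


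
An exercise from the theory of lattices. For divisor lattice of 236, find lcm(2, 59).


In a divisor lattice, join = lcm (least common multiple).
Compute lcm iteratively: start with first element, then lcm(current, next).
Elements: [2, 59]
lcm(2,59) = 118
Final lcm = 118


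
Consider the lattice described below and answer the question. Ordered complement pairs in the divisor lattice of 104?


Complement pair (a,b): a meet b = bottom, a join b = top.
Here: gcd(a,b)=1 and lcm(a,b)=104, i.e. a*b=104 with a,b coprime.
Pairs found: (1,104), (8,13), (13,8), (104,1)
Total ordered pairs: 4


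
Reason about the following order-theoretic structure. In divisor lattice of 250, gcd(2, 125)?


Meet=gcd.
gcd(2,125)=1


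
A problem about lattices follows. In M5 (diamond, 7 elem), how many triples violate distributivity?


Distributive law: a ^ (b v c) = (a ^ b) v (a ^ c).
Check all 7^3 = 343 ordered triples (a,b,c).
  e.g. a=a1, b=a2, c=a3: lhs=a1 != rhs=0
  e.g. a=a1, b=a2, c=a4: lhs=a1 != rhs=0
Total violating triples: 60


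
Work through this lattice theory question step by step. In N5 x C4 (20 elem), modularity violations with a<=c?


Modular law: if a <= c then a v (b ^ c) = (a v b) ^ c.
Check all triples (a,b,c) with a <= c among 20 elements.
  e.g. a=(a,0), b=(c,0), c=(b,0): lhs=(a,0) != rhs=(b,0)
  e.g. a=(a,0), b=(c,1), c=(b,0): lhs=(a,0) != rhs=(b,0)
Total violating triples: 40


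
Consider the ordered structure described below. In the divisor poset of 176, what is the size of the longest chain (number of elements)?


A chain is a totally ordered subset; we count the number of elements in a maximum chain.
Compute, for each element x, the size of the longest chain ending at x:
  1: 1
  2: 2
  11: 2
  4: 3
  8: 4
  22: 3
  ...
A maximum chain: 1 < 2 < 4 < 8 < 16 < 176
Number of elements in the longest chain: 6


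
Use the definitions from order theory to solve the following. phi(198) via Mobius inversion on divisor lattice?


phi(n) = n * prod_{p|n} (1 - 1/p).
Prime divisors of 198: [2, 3, 11]
phi(198) = 198 * (1 - 1/2) * (1 - 1/3) * (1 - 1/11)
phi(198) = 60


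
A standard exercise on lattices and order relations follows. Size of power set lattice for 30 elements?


Power set = 2^n.
2^30 = 1073741824


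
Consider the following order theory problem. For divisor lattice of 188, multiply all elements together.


Divisors of 188: [1, 2, 4, 47, 94, 188]
Product = n^(d(n)/2) = 188^(6/2)
Product = 6644672


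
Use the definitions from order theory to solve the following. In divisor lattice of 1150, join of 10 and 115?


In a divisor lattice, join = lcm (least common multiple).
gcd(10,115) = 5
lcm(10,115) = 10*115/gcd = 1150/5 = 230


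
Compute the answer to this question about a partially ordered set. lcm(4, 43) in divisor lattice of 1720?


Join=lcm.
gcd(4,43)=1
lcm=172


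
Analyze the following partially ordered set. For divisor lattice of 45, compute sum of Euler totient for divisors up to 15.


Divisors of 45 up to 15: [1, 3, 5, 9, 15]
phi values: [1, 2, 4, 6, 8]
Sum = 21


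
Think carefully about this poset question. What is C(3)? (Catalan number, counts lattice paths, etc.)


C(n) = C(2n, n) / (n+1).
C(6, 3) = 20
C(3) = 20 / 4 = 5


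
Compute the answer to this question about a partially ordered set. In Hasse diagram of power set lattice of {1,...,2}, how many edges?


A cover relation a -< b holds when a < b with no c strictly between.
Cover relations:
  {} -< {1}
  {} -< {2}
  {1} -< {1,2}
  {2} -< {1,2}
Total: 4


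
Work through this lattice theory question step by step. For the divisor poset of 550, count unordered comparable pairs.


A comparable pair {a,b} has a < b or b < a in the order.
Count unordered pairs where one element is strictly below the other.
Examples: {1,2}, {1,5}, {1,10}, {1,11}, ...
Total comparable pairs: 42


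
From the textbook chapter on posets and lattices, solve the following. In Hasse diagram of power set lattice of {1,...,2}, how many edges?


A cover relation a -< b holds when a < b with no c strictly between.
Cover relations:
  {} -< {1}
  {} -< {2}
  {1} -< {1,2}
  {2} -< {1,2}
Total: 4


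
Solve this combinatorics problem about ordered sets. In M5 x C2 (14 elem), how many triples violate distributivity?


Distributive law: a ^ (b v c) = (a ^ b) v (a ^ c).
Check all 14^3 = 2744 ordered triples (a,b,c).
  e.g. a=(a1,0), b=(a2,0), c=(a3,0): lhs=(a1,0) != rhs=(0,0)
  e.g. a=(a1,0), b=(a2,0), c=(a3,1): lhs=(a1,0) != rhs=(0,0)
Total violating triples: 480


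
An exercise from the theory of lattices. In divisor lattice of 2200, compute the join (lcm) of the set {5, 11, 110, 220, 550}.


In a divisor lattice, join = lcm (least common multiple).
Compute lcm iteratively: start with first element, then lcm(current, next).
Elements: [5, 11, 110, 220, 550]
lcm(5,11) = 55
lcm(55,110) = 110
lcm(110,220) = 220
lcm(220,550) = 1100
Final lcm = 1100


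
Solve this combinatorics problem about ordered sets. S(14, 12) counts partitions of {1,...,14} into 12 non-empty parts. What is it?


S(n,k) = k*S(n-1,k) + S(n-1,k-1).
S(13,12) = 78, S(13,11) = 2431
S(14,12) = 12*78 + 2431 = 936 + 2431
S(14,12) = 3367


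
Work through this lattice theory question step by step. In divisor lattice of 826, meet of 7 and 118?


In a divisor lattice, meet = gcd (greatest common divisor).
By Euclidean algorithm or factoring: gcd(7,118) = 1


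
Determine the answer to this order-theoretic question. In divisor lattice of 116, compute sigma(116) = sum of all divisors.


sigma(n) = sum of divisors.
Divisors of 116: [1, 2, 4, 29, 58, 116]
Sum = 210


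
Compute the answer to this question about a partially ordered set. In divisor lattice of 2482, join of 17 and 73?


In a divisor lattice, join = lcm (least common multiple).
gcd(17,73) = 1
lcm(17,73) = 17*73/gcd = 1241/1 = 1241


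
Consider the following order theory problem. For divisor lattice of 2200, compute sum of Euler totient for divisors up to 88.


Divisors of 2200 up to 88: [1, 2, 4, 5, 8, 10, 11, 20, 22, 25, 40, 44, 50, 55, 88]
phi values: [1, 1, 2, 4, 4, 4, 10, 8, 10, 20, 16, 20, 20, 40, 40]
Sum = 200


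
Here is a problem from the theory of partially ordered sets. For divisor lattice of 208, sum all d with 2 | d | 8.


Interval [2,8] in divisors of 208: [2, 4, 8]
Sum = 14


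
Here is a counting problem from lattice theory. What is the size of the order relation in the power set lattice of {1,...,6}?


The order relation is {(a,b) : a <= b}, reflexive so it includes (a,a).
Examples: ({},{}), ({},{1,2}), ({},{1,2,3}), ({},{1,2,3,4}), ({},{1,2,3,4,5}), ...
Total ordered pairs: 729


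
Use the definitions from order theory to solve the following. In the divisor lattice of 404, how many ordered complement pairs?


Complement pair (a,b): a meet b = bottom, a join b = top.
Here: gcd(a,b)=1 and lcm(a,b)=404, i.e. a*b=404 with a,b coprime.
Pairs found: (1,404), (4,101), (101,4), (404,1)
Total ordered pairs: 4


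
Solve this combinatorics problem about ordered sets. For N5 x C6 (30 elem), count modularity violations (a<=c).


Modular law: if a <= c then a v (b ^ c) = (a v b) ^ c.
Check all triples (a,b,c) with a <= c among 30 elements.
  e.g. a=(a,0), b=(c,0), c=(b,0): lhs=(a,0) != rhs=(b,0)
  e.g. a=(a,0), b=(c,1), c=(b,0): lhs=(a,0) != rhs=(b,0)
Total violating triples: 126


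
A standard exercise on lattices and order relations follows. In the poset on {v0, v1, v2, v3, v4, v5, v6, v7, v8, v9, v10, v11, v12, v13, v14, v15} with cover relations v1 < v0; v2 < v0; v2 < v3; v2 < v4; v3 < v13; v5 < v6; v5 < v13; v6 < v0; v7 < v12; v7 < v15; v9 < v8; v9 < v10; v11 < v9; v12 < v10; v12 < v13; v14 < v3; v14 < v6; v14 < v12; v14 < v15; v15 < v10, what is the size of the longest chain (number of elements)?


A chain is a totally ordered subset; we count the number of elements in a maximum chain.
Compute, for each element x, the size of the longest chain ending at x:
  v1: 1
  v2: 1
  v5: 1
  v7: 1
  v11: 1
  v14: 1
  ...
A maximum chain: v5 < v6 < v0
Number of elements in the longest chain: 3


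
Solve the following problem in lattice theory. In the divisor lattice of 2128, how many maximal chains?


A maximal chain goes from the minimum element to a maximal element via cover relations.
Counting all min-to-max paths in the cover graph.
Total maximal chains: 30


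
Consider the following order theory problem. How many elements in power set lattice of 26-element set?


Power set = 2^n.
2^26 = 67108864


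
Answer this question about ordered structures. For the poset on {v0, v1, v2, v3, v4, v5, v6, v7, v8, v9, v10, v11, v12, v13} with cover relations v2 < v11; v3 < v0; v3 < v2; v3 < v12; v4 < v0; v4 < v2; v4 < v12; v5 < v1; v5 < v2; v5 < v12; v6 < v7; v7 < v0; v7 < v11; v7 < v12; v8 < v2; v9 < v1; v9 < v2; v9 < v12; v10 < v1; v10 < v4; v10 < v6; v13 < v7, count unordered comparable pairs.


A comparable pair {a,b} has a < b or b < a in the order.
Count unordered pairs where one element is strictly below the other.
Examples: {v0,v3}, {v0,v4}, {v0,v6}, {v0,v7}, ...
Total comparable pairs: 38


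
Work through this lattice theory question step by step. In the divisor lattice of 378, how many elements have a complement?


An element a is complemented if some b has a meet b = bottom, a join b = top.
a is complemented iff gcd(a, n/a)=1, i.e. a is a unitary divisor of 378.
Complemented elements: 1, 2, 7, 14, 27, 54, ... (2 more)
Count: 8


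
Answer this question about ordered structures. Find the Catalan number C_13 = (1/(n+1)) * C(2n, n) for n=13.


C(n) = C(2n, n) / (n+1).
C(26, 13) = 10400600
C(13) = 10400600 / 14 = 742900


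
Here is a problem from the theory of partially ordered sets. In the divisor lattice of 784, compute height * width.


Height = length of longest chain minus 1; width = size of largest antichain.
A maximum chain: 1 | 7 | 49 | 98 | 196 | 392 | 784  (height 6).
A maximum antichain: {4, 14, 49}  (width 3).
Product = 6 * 3 = 18


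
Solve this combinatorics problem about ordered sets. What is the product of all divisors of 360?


Divisors of 360: [1, 2, 3, 4, 5, 6, 8, 9, 10, 12, 15, 18, 20, 24, 30, 36, 40, 45, 60, 72, 90, 120, 180, 360]
Product = n^(d(n)/2) = 360^(24/2)
Product = 4738381338321616896000000000000


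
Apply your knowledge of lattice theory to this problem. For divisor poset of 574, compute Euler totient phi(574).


phi(n) = n * prod_{p|n} (1 - 1/p).
Prime divisors of 574: [2, 7, 41]
phi(574) = 574 * (1 - 1/2) * (1 - 1/7) * (1 - 1/41)
phi(574) = 240


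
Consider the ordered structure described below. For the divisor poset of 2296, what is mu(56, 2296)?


In a divisor lattice, mu(a,b) = mu(b/a) where mu is the classical Mobius function.
b/a = 2296/56 = 41
Prime factorization of 41: primes [41]
41 is squarefree with 1 prime factor(s), so mu(41) = (-1)^1 = -1


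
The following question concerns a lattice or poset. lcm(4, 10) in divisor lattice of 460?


Join=lcm.
gcd(4,10)=2
lcm=20


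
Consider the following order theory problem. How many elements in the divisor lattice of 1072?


Divisors of 1072: [1, 2, 4, 8, 16, 67, 134, 268, 536, 1072]
Count: 10


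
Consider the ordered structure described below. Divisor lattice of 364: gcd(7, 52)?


Meet=gcd.
gcd(7,52)=1


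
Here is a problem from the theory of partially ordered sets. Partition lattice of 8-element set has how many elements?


B(n) = number of set partitions of an n-element set.
B(n) satisfies the recurrence: B(n+1) = sum_k C(n,k)*B(k).
B(8) = 4140


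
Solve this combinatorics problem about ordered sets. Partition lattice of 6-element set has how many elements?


B(n) = number of set partitions of an n-element set.
B(n) satisfies the recurrence: B(n+1) = sum_k C(n,k)*B(k).
B(6) = 203


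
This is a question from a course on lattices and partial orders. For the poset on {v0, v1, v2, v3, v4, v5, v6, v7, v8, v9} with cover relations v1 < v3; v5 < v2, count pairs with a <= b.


The order relation is {(a,b) : a <= b}, reflexive so it includes (a,a).
Examples: (v0,v0), (v1,v1), (v1,v3), (v2,v2), (v3,v3), ...
Total ordered pairs: 12


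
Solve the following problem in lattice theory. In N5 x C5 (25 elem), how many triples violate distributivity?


Distributive law: a ^ (b v c) = (a ^ b) v (a ^ c).
Check all 25^3 = 15625 ordered triples (a,b,c).
  e.g. a=(b,0), b=(a,0), c=(c,0): lhs=(b,0) != rhs=(a,0)
  e.g. a=(b,0), b=(a,0), c=(c,1): lhs=(b,0) != rhs=(a,0)
Total violating triples: 250


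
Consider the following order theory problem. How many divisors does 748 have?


Divisors of 748: [1, 2, 4, 11, 17, 22, 34, 44, 68, 187, 374, 748]
Count: 12


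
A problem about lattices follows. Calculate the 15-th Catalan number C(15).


C(n) = C(2n, n) / (n+1).
C(30, 15) = 155117520
C(15) = 155117520 / 16 = 9694845


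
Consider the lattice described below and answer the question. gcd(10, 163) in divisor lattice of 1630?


Meet=gcd.
gcd(10,163)=1


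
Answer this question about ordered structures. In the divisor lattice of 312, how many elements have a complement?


An element a is complemented if some b has a meet b = bottom, a join b = top.
a is complemented iff gcd(a, n/a)=1, i.e. a is a unitary divisor of 312.
Complemented elements: 1, 3, 8, 13, 24, 39, ... (2 more)
Count: 8


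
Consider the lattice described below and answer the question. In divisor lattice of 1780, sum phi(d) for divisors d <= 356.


Divisors of 1780 up to 356: [1, 2, 4, 5, 10, 20, 89, 178, 356]
phi values: [1, 1, 2, 4, 4, 8, 88, 88, 176]
Sum = 372


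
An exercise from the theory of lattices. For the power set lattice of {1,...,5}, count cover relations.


A cover relation a -< b holds when a < b with no c strictly between.
Cover relations:
  {} -< {1}
  {} -< {2}
  {} -< {3}
  {} -< {4}
  {} -< {5}
  {1} -< {1,2}
  {1} -< {1,3}
  {1} -< {1,4}
  ...72 more
Total: 80


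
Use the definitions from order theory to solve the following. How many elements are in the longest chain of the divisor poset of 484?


A chain is a totally ordered subset; we count the number of elements in a maximum chain.
Compute, for each element x, the size of the longest chain ending at x:
  1: 1
  2: 2
  11: 2
  4: 3
  121: 3
  22: 3
  ...
A maximum chain: 1 < 2 < 4 < 44 < 484
Number of elements in the longest chain: 5


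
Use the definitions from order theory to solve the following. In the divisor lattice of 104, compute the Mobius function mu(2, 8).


In a divisor lattice, mu(a,b) = mu(b/a) where mu is the classical Mobius function.
b/a = 8/2 = 4
Prime factorization of 4: primes [2]
4 is not squarefree, so mu(4) = 0


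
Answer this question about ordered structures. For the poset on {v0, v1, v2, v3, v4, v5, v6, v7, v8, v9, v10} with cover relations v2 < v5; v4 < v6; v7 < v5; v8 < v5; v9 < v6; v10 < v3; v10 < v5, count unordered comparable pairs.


A comparable pair {a,b} has a < b or b < a in the order.
Count unordered pairs where one element is strictly below the other.
Examples: {v2,v5}, {v3,v10}, {v4,v6}, {v5,v7}, ...
Total comparable pairs: 7


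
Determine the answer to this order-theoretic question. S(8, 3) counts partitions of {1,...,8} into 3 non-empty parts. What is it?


S(n,k) = k*S(n-1,k) + S(n-1,k-1).
S(7,3) = 301, S(7,2) = 63
S(8,3) = 3*301 + 63 = 903 + 63
S(8,3) = 966


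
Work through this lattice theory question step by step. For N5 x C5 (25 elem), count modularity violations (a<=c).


Modular law: if a <= c then a v (b ^ c) = (a v b) ^ c.
Check all triples (a,b,c) with a <= c among 25 elements.
  e.g. a=(a,0), b=(c,0), c=(b,0): lhs=(a,0) != rhs=(b,0)
  e.g. a=(a,0), b=(c,1), c=(b,0): lhs=(a,0) != rhs=(b,0)
Total violating triples: 75


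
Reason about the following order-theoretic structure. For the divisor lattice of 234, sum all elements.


sigma(n) = sum of divisors.
Divisors of 234: [1, 2, 3, 6, 9, 13, 18, 26, 39, 78, 117, 234]
Sum = 546


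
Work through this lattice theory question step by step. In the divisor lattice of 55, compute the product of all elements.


Divisors of 55: [1, 5, 11, 55]
Product = n^(d(n)/2) = 55^(4/2)
Product = 3025


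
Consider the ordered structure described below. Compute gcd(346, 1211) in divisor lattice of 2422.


In a divisor lattice, meet = gcd (greatest common divisor).
By Euclidean algorithm or factoring: gcd(346,1211) = 173


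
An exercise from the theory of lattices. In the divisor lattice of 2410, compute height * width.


Height = length of longest chain minus 1; width = size of largest antichain.
A maximum chain: 1 | 241 | 1205 | 2410  (height 3).
A maximum antichain: {2, 5, 241}  (width 3).
Product = 3 * 3 = 9


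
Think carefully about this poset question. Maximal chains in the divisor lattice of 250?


A maximal chain goes from the minimum element to a maximal element via cover relations.
Counting all min-to-max paths in the cover graph.
Total maximal chains: 4


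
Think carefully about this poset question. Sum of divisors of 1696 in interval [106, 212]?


Interval [106,212] in divisors of 1696: [106, 212]
Sum = 318


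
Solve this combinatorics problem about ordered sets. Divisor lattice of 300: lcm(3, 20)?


Join=lcm.
gcd(3,20)=1
lcm=60


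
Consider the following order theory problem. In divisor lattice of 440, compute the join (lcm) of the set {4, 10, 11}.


In a divisor lattice, join = lcm (least common multiple).
Compute lcm iteratively: start with first element, then lcm(current, next).
Elements: [4, 10, 11]
lcm(4,10) = 20
lcm(20,11) = 220
Final lcm = 220


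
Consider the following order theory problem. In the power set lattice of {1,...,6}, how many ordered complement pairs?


Complement pair (a,b): a meet b = bottom, a join b = top.
Here: A intersect B = {} and A union B = {1,...,6}.
Pairs found: ({},{1,2,3,4,5,6}), ({1},{2,3,4,5,6}), ({2},{1,3,4,5,6}), ({3},{1,2,4,5,6}), ... (60 more)
Total ordered pairs: 64


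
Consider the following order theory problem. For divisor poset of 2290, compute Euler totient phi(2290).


phi(n) = n * prod_{p|n} (1 - 1/p).
Prime divisors of 2290: [2, 5, 229]
phi(2290) = 2290 * (1 - 1/2) * (1 - 1/5) * (1 - 1/229)
phi(2290) = 912


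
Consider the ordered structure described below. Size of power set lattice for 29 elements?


Power set = 2^n.
2^29 = 536870912


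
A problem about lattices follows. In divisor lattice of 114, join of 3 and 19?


In a divisor lattice, join = lcm (least common multiple).
gcd(3,19) = 1
lcm(3,19) = 3*19/gcd = 57/1 = 57


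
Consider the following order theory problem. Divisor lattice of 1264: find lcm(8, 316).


In a divisor lattice, join = lcm (least common multiple).
gcd(8,316) = 4
lcm(8,316) = 8*316/gcd = 2528/4 = 632


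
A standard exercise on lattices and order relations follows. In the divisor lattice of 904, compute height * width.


Height = length of longest chain minus 1; width = size of largest antichain.
A maximum chain: 1 | 113 | 226 | 452 | 904  (height 4).
A maximum antichain: {2, 113}  (width 2).
Product = 4 * 2 = 8


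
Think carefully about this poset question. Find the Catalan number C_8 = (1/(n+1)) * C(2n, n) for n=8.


C(n) = C(2n, n) / (n+1).
C(16, 8) = 12870
C(8) = 12870 / 9 = 1430


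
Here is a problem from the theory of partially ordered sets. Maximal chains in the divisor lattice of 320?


A maximal chain goes from the minimum element to a maximal element via cover relations.
Counting all min-to-max paths in the cover graph.
Total maximal chains: 7


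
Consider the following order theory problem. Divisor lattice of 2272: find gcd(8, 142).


In a divisor lattice, meet = gcd (greatest common divisor).
By Euclidean algorithm or factoring: gcd(8,142) = 2


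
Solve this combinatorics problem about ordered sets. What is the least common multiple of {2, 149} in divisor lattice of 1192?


In a divisor lattice, join = lcm (least common multiple).
Compute lcm iteratively: start with first element, then lcm(current, next).
Elements: [2, 149]
lcm(2,149) = 298
Final lcm = 298


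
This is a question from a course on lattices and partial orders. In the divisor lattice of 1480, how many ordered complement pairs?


Complement pair (a,b): a meet b = bottom, a join b = top.
Here: gcd(a,b)=1 and lcm(a,b)=1480, i.e. a*b=1480 with a,b coprime.
Pairs found: (1,1480), (5,296), (8,185), (37,40), ... (4 more)
Total ordered pairs: 8


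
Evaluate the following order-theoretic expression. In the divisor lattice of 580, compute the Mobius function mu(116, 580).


In a divisor lattice, mu(a,b) = mu(b/a) where mu is the classical Mobius function.
b/a = 580/116 = 5
Prime factorization of 5: primes [5]
5 is squarefree with 1 prime factor(s), so mu(5) = (-1)^1 = -1


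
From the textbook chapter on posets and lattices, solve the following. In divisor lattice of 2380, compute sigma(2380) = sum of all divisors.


sigma(n) = sum of divisors.
Divisors of 2380: [1, 2, 4, 5, 7, 10, 14, 17, 20, 28, 34, 35, 68, 70, 85, 119, 140, 170, 238, 340, 476, 595, 1190, 2380]
Sum = 6048


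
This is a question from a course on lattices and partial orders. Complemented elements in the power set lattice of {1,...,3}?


An element a is complemented if some b has a meet b = bottom, a join b = top.
every subset A has complement S\A, so all elements are complemented.
Complemented elements: {}, {1}, {2}, {3}, {1,2}, {1,3}, ... (2 more)
Count: 8


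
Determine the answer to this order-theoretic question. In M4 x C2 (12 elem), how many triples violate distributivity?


Distributive law: a ^ (b v c) = (a ^ b) v (a ^ c).
Check all 12^3 = 1728 ordered triples (a,b,c).
  e.g. a=(a1,0), b=(a2,0), c=(a3,0): lhs=(a1,0) != rhs=(0,0)
  e.g. a=(a1,0), b=(a2,0), c=(a3,1): lhs=(a1,0) != rhs=(0,0)
Total violating triples: 192
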